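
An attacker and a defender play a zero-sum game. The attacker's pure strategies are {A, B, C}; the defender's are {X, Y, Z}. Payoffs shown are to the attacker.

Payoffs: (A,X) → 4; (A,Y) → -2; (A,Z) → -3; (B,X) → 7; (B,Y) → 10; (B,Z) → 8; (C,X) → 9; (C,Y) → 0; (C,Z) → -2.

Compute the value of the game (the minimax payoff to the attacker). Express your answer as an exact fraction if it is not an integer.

Row minima: A → -3, B → 7, C → -2; maximin = 7.
Column maxima: X → 9, Y → 10, Z → 8; minimax = 8.
7 ≠ 8, so there is no saddle point; optimal play is mixed.
A is strictly dominated by B, so the attacker never plays it.
Y is strictly dominated by Z (it gives the attacker strictly more in every row), so the defender never plays it.
On the remaining 2×2 (B, C vs X, Z):
Let the attacker play B with probability p. Expected payoff against X: 7p + 9(1−p) = −2p + 9; against Z: 8p + (-2)(1−p) = 10p − 2.
Setting these equal: −2p + 9 = 10p − 2 ⇒ −12p = -11 ⇒ p = 11/12, and the value is (-2)·(11/12) + 9 = 43/6.
For the defender: with q = P(X), equating B's and C's payoffs gives −q + 8 = 11q − 2 ⇒ q = 5/6.

43/6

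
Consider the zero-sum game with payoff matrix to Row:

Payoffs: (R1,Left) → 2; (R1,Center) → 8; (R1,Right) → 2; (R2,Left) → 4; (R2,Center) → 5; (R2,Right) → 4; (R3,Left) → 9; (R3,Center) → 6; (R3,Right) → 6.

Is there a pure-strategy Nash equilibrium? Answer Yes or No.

Yes

Row minima: R1 → 2, R2 → 4, R3 → 6; maximin = 6.
Column maxima: Left → 9, Center → 8, Right → 6; minimax = 6.
maximin = minimax = 6, so a saddle point exists.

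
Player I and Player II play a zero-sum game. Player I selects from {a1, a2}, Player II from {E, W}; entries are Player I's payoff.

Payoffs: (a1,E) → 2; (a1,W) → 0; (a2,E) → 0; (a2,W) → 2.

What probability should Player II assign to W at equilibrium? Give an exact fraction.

1/2

Row minima: a1 → 0, a2 → 0; maximin = 0.
Column maxima: E → 2, W → 2; minimax = 2.
0 ≠ 2, so there is no saddle point; optimal play is mixed.
Let Player I play a1 with probability p. Expected payoff against E: 2p + 0(1−p) = 2p; against W: 0p + 2(1−p) = −2p + 2.
Setting these equal: 2p = −2p + 2 ⇒ 4p = 2 ⇒ p = 1/2, and the value is (2)·(1/2) = 1.
For Player II: with q = P(E), equating a1's and a2's payoffs gives 2q = −2q + 2 ⇒ q = 1/2.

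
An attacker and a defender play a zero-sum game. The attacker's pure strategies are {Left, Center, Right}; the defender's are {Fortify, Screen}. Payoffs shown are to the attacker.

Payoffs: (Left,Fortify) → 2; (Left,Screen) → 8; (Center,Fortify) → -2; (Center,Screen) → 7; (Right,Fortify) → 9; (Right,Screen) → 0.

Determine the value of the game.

24/5

Row minima: Left → 2, Center → -2, Right → 0; maximin = 2.
Column maxima: Fortify → 9, Screen → 8; minimax = 8.
2 ≠ 8, so there is no saddle point; optimal play is mixed.
Center is strictly dominated by Left, so the attacker never plays it.
On the remaining 2×2 (Left, Right vs Fortify, Screen):
Let the attacker play Left with probability p. Expected payoff against Fortify: 2p + 9(1−p) = −7p + 9; against Screen: 8p + 0(1−p) = 8p.
Setting these equal: −7p + 9 = 8p ⇒ −15p = -9 ⇒ p = 3/5, and the value is (-7)·(3/5) + 9 = 24/5.
For the defender: with q = P(Fortify), equating Left's and Right's payoffs gives −6q + 8 = 9q ⇒ q = 8/15.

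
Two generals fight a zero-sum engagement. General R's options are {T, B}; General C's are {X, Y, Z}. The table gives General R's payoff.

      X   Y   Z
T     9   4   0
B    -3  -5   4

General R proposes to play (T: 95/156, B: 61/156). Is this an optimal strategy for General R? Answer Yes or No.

Against X this mix gives (95/156)·9 + (61/156)·(-3) = 56/13.
Against Y this mix gives (95/156)·4 + (61/156)·(-5) = 25/52.
Against Z this mix gives (95/156)·0 + (61/156)·4 = 61/39.
General C will play Y, holding General R to 25/52. Shifting weight toward the row that does better against Y would raise this floor (the equalizing mix achieves 16/13 against both Y and Z), so the proposed strategy is not optimal.

No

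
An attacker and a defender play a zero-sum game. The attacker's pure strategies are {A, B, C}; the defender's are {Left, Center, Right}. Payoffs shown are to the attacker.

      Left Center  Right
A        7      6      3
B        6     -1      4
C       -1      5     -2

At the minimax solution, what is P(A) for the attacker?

5/8

Row minima: A → 3, B → -1, C → -2; maximin = 3.
Column maxima: Left → 7, Center → 6, Right → 4; minimax = 4.
3 ≠ 4, so there is no saddle point; optimal play is mixed.
C is strictly dominated by A, so the attacker never plays it.
With C eliminated, Left is strictly dominated by Center (it gives the attacker strictly more in every remaining row), so the defender never plays it.
On the remaining 2×2 (A, B vs Center, Right):
Let the attacker play A with probability p. Expected payoff against Center: 6p + (-1)(1−p) = 7p − 1; against Right: 3p + 4(1−p) = −p + 4.
Setting these equal: 7p − 1 = −p + 4 ⇒ 8p = 5 ⇒ p = 5/8, and the value is (7)·(5/8) − 1 = 27/8.
For the defender: with q = P(Center), equating A's and B's payoffs gives 3q + 3 = −5q + 4 ⇒ q = 1/8.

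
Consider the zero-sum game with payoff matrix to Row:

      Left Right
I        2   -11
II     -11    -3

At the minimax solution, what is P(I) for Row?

Row minima: I → -11, II → -11; maximin = -11.
Column maxima: Left → 2, Right → -3; minimax = -3.
-11 ≠ -3, so there is no saddle point; optimal play is mixed.
Let Row play I with probability p. Expected payoff against Left: 2p + (-11)(1−p) = 13p − 11; against Right: (-11)p + (-3)(1−p) = −8p − 3.
Setting these equal: 13p − 11 = −8p − 3 ⇒ 21p = 8 ⇒ p = 8/21, and the value is (13)·(8/21) − 11 = -127/21.
For Column: with q = P(Left), equating I's and II's payoffs gives 13q − 11 = −8q − 3 ⇒ q = 8/21.

8/21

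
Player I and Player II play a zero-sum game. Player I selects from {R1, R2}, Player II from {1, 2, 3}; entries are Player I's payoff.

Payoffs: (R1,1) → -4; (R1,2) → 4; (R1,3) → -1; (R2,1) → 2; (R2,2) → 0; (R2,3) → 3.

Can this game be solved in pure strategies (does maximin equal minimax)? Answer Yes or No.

Row minima: R1 → -4, R2 → 0; maximin = 0.
Column maxima: 1 → 2, 2 → 4, 3 → 3; minimax = 2.
0 ≠ 2, so no pure-strategy equilibrium exists.

No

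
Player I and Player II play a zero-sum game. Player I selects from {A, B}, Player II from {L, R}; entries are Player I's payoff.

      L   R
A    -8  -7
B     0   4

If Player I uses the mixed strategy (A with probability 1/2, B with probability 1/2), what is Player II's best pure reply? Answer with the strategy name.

If Player II plays L, Player I's expected payoff is (1/2)·(-8) + (1/2)·0 = -4.
If Player II plays R, Player I's expected payoff is (1/2)·(-7) + (1/2)·4 = -3/2.
Player II minimizes Player I's payoff; the smallest is -4, so the best response is L.

L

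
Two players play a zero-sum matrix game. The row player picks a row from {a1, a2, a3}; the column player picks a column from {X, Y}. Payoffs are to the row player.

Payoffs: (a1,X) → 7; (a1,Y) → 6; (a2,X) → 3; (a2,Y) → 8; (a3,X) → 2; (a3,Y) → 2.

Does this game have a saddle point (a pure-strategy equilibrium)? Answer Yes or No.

Row minima: a1 → 6, a2 → 3, a3 → 2; maximin = 6.
Column maxima: X → 7, Y → 8; minimax = 7.
6 ≠ 7, so no pure-strategy equilibrium exists.

No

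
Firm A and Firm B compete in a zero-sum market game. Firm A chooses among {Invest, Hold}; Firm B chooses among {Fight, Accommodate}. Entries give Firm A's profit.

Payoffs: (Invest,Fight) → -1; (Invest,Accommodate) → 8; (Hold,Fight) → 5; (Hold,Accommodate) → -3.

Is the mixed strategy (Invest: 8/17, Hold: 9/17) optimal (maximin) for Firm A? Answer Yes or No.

Against Fight this mix gives (8/17)·(-1) + (9/17)·5 = 37/17.
Against Accommodate this mix gives (8/17)·8 + (9/17)·(-3) = 37/17.
All of Firm B's active replies (Fight, Accommodate) yield 37/17, and no column does worse for Firm A. The mix makes Firm B indifferent and guarantees 37/17, so it is optimal.

Yes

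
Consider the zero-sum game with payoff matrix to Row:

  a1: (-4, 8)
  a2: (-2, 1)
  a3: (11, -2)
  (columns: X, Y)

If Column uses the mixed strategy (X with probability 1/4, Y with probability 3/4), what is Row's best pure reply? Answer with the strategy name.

Expected payoff of a1: (1/4)·(-4) + (3/4)·8 = 5.
Expected payoff of a2: (1/4)·(-2) + (3/4)·1 = 1/4.
Expected payoff of a3: (1/4)·11 + (3/4)·(-2) = 5/4.
The largest is 5, so Row's best response is a1.

a1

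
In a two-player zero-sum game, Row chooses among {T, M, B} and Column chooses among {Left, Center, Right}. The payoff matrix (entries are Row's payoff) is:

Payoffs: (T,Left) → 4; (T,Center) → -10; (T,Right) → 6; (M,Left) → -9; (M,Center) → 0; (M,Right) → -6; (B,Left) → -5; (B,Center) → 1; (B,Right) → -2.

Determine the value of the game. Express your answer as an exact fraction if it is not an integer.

Row minima: T → -10, M → -9, B → -5; maximin = -5.
Column maxima: Left → 4, Center → 1, Right → 6; minimax = 1.
-5 ≠ 1, so there is no saddle point; optimal play is mixed.
M is strictly dominated by B, so Row never plays it.
Right is strictly dominated by Left (it gives Row strictly more in every row), so Column never plays it.
On the remaining 2×2 (T, B vs Left, Center):
Let Row play T with probability p. Expected payoff against Left: 4p + (-5)(1−p) = 9p − 5; against Center: (-10)p + 1(1−p) = −11p + 1.
Setting these equal: 9p − 5 = −11p + 1 ⇒ 20p = 6 ⇒ p = 3/10, and the value is (9)·(3/10) − 5 = -23/10.
For Column: with q = P(Left), equating T's and B's payoffs gives 14q − 10 = −6q + 1 ⇒ q = 11/20.

-23/10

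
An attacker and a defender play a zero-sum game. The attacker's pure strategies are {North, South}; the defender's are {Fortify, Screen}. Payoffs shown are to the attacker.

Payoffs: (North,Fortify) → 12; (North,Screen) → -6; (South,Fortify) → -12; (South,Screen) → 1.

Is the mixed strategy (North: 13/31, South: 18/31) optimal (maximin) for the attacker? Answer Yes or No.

Yes

Against Fortify this mix gives (13/31)·12 + (18/31)·(-12) = -60/31.
Against Screen this mix gives (13/31)·(-6) + (18/31)·1 = -60/31.
All of the defender's active replies (Fortify, Screen) yield -60/31, and no column does worse for the attacker. The mix makes the defender indifferent and guarantees -60/31, so it is optimal.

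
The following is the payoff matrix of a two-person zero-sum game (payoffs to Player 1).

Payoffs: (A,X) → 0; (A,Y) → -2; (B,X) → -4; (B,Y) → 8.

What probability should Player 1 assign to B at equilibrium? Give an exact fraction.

Row minima: A → -2, B → -4; maximin = -2.
Column maxima: X → 0, Y → 8; minimax = 0.
-2 ≠ 0, so there is no saddle point; optimal play is mixed.
Let Player 1 play A with probability p. Expected payoff against X: 0p + (-4)(1−p) = 4p − 4; against Y: (-2)p + 8(1−p) = −10p + 8.
Setting these equal: 4p − 4 = −10p + 8 ⇒ 14p = 12 ⇒ p = 6/7, and the value is (4)·(6/7) − 4 = -4/7.
For Player 2: with q = P(X), equating A's and B's payoffs gives 2q − 2 = −12q + 8 ⇒ q = 5/7.

1/7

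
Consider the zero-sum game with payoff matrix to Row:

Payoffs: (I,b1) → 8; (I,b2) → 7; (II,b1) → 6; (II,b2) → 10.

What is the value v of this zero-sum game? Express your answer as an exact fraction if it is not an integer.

38/5

Row minima: I → 7, II → 6; maximin = 7.
Column maxima: b1 → 8, b2 → 10; minimax = 8.
7 ≠ 8, so there is no saddle point; optimal play is mixed.
Let Row play I with probability p. Expected payoff against b1: 8p + 6(1−p) = 2p + 6; against b2: 7p + 10(1−p) = −3p + 10.
Setting these equal: 2p + 6 = −3p + 10 ⇒ 5p = 4 ⇒ p = 4/5, and the value is (2)·(4/5) + 6 = 38/5.
For Column: with q = P(b1), equating I's and II's payoffs gives q + 7 = −4q + 10 ⇒ q = 3/5.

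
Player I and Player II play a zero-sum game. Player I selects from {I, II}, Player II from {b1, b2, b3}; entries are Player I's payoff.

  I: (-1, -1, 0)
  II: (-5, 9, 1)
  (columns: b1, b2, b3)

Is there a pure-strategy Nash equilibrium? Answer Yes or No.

Yes

Row minima: I → -1, II → -5; maximin = -1.
Column maxima: b1 → -1, b2 → 9, b3 → 1; minimax = -1.
maximin = minimax = -1, so a saddle point exists.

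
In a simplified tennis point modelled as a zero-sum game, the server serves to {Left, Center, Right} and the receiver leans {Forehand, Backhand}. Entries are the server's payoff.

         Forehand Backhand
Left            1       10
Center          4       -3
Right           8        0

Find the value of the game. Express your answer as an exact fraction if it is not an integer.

Row minima: Left → 1, Center → -3, Right → 0; maximin = 1.
Column maxima: Forehand → 8, Backhand → 10; minimax = 8.
1 ≠ 8, so there is no saddle point; optimal play is mixed.
Center is strictly dominated by Right, so the server never plays it.
On the remaining 2×2 (Left, Right vs Forehand, Backhand):
Let the server play Left with probability p. Expected payoff against Forehand: 1p + 8(1−p) = −7p + 8; against Backhand: 10p + 0(1−p) = 10p.
Setting these equal: −7p + 8 = 10p ⇒ −17p = -8 ⇒ p = 8/17, and the value is (-7)·(8/17) + 8 = 80/17.
For the receiver: with q = P(Forehand), equating Left's and Right's payoffs gives −9q + 10 = 8q ⇒ q = 10/17.

80/17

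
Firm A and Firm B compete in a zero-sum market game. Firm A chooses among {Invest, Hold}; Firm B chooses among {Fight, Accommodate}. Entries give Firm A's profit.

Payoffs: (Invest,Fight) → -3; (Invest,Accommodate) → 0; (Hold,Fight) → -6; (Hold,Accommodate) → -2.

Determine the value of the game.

-3

Row minima: Invest → -3, Hold → -6; maximin = -3.
Column maxima: Fight → -3, Accommodate → 0; minimax = -3.
Since maximin = minimax = -3, there is a saddle point and the value is -3.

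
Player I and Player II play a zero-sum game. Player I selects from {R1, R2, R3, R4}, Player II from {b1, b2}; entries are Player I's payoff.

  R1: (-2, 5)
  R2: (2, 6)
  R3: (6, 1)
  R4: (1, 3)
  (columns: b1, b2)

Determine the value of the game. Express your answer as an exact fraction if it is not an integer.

Row minima: R1 → -2, R2 → 2, R3 → 1, R4 → 1; maximin = 2.
Column maxima: b1 → 6, b2 → 6; minimax = 6.
2 ≠ 6, so there is no saddle point; optimal play is mixed.
R1 is strictly dominated by R2, so Player I never plays it.
R4 is strictly dominated by R2, so Player I never plays it.
On the remaining 2×2 (R2, R3 vs b1, b2):
Let Player I play R2 with probability p. Expected payoff against b1: 2p + 6(1−p) = −4p + 6; against b2: 6p + 1(1−p) = 5p + 1.
Setting these equal: −4p + 6 = 5p + 1 ⇒ −9p = -5 ⇒ p = 5/9, and the value is (-4)·(5/9) + 6 = 34/9.
For Player II: with q = P(b1), equating R2's and R3's payoffs gives −4q + 6 = 5q + 1 ⇒ q = 5/9.

34/9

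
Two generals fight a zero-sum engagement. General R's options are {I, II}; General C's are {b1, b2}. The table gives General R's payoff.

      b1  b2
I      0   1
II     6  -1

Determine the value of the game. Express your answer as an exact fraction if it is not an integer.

3/4

Row minima: I → 0, II → -1; maximin = 0.
Column maxima: b1 → 6, b2 → 1; minimax = 1.
0 ≠ 1, so there is no saddle point; optimal play is mixed.
Let General R play I with probability p. Expected payoff against b1: 0p + 6(1−p) = −6p + 6; against b2: 1p + (-1)(1−p) = 2p − 1.
Setting these equal: −6p + 6 = 2p − 1 ⇒ −8p = -7 ⇒ p = 7/8, and the value is (-6)·(7/8) + 6 = 3/4.
For General C: with q = P(b1), equating I's and II's payoffs gives −q + 1 = 7q − 1 ⇒ q = 1/4.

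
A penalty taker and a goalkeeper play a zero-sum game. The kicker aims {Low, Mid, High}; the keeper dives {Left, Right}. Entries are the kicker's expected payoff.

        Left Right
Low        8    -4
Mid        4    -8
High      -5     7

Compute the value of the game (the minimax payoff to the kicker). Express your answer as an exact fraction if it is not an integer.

Row minima: Low → -4, Mid → -8, High → -5; maximin = -4.
Column maxima: Left → 8, Right → 7; minimax = 7.
-4 ≠ 7, so there is no saddle point; optimal play is mixed.
Mid is strictly dominated by Low, so the kicker never plays it.
On the remaining 2×2 (Low, High vs Left, Right):
Let the kicker play Low with probability p. Expected payoff against Left: 8p + (-5)(1−p) = 13p − 5; against Right: (-4)p + 7(1−p) = −11p + 7.
Setting these equal: 13p − 5 = −11p + 7 ⇒ 24p = 12 ⇒ p = 1/2, and the value is (13)·(1/2) − 5 = 3/2.
For the keeper: with q = P(Left), equating Low's and High's payoffs gives 12q − 4 = −12q + 7 ⇒ q = 11/24.

3/2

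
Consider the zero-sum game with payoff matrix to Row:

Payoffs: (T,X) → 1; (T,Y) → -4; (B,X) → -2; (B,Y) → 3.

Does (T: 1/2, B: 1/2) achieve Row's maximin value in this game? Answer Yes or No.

Yes

Against X this mix gives (1/2)·1 + (1/2)·(-2) = -1/2.
Against Y this mix gives (1/2)·(-4) + (1/2)·3 = -1/2.
All of Column's active replies (X, Y) yield -1/2, and no column does worse for Row. The mix makes Column indifferent and guarantees -1/2, so it is optimal.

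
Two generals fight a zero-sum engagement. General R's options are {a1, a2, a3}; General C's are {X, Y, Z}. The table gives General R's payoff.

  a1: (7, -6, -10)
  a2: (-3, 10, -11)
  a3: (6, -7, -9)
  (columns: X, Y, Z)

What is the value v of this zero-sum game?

-9

Row minima: a1 → -10, a2 → -11, a3 → -9; maximin = -9.
Column maxima: X → 7, Y → 10, Z → -9; minimax = -9.
Since maximin = minimax = -9, there is a saddle point and the value is -9.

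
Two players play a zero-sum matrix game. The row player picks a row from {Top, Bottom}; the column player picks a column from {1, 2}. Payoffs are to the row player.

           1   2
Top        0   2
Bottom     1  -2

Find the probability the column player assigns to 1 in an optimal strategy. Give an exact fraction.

4/5

Row minima: Top → 0, Bottom → -2; maximin = 0.
Column maxima: 1 → 1, 2 → 2; minimax = 1.
0 ≠ 1, so there is no saddle point; optimal play is mixed.
Let the row player play Top with probability p. Expected payoff against 1: 0p + 1(1−p) = −p + 1; against 2: 2p + (-2)(1−p) = 4p − 2.
Setting these equal: −p + 1 = 4p − 2 ⇒ −5p = -3 ⇒ p = 3/5, and the value is (-1)·(3/5) + 1 = 2/5.
For the column player: with q = P(1), equating Top's and Bottom's payoffs gives −2q + 2 = 3q − 2 ⇒ q = 4/5.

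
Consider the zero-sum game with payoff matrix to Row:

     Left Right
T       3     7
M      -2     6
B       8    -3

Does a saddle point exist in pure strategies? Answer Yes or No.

No

Row minima: T → 3, M → -2, B → -3; maximin = 3.
Column maxima: Left → 8, Right → 7; minimax = 7.
3 ≠ 7, so no pure-strategy equilibrium exists.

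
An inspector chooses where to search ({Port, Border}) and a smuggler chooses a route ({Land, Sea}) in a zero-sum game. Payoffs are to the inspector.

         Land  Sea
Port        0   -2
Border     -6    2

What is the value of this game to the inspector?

Row minima: Port → -2, Border → -6; maximin = -2.
Column maxima: Land → 0, Sea → 2; minimax = 0.
-2 ≠ 0, so there is no saddle point; optimal play is mixed.
Let the inspector play Port with probability p. Expected payoff against Land: 0p + (-6)(1−p) = 6p − 6; against Sea: (-2)p + 2(1−p) = −4p + 2.
Setting these equal: 6p − 6 = −4p + 2 ⇒ 10p = 8 ⇒ p = 4/5, and the value is (6)·(4/5) − 6 = -6/5.
For the smuggler: with q = P(Land), equating Port's and Border's payoffs gives 2q − 2 = −8q + 2 ⇒ q = 2/5.

-6/5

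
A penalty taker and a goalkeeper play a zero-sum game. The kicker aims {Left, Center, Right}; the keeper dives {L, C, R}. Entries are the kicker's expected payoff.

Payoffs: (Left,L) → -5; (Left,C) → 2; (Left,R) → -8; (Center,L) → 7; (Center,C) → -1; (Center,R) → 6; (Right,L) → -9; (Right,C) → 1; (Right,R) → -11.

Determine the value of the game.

Row minima: Left → -8, Center → -1, Right → -11; maximin = -1.
Column maxima: L → 7, C → 2, R → 6; minimax = 2.
-1 ≠ 2, so there is no saddle point; optimal play is mixed.
Right is strictly dominated by Left, so the kicker never plays it.
L is strictly dominated by R (it gives the kicker strictly more in every row), so the keeper never plays it.
On the remaining 2×2 (Left, Center vs C, R):
Let the kicker play Left with probability p. Expected payoff against C: 2p + (-1)(1−p) = 3p − 1; against R: (-8)p + 6(1−p) = −14p + 6.
Setting these equal: 3p − 1 = −14p + 6 ⇒ 17p = 7 ⇒ p = 7/17, and the value is (3)·(7/17) − 1 = 4/17.
For the keeper: with q = P(C), equating Left's and Center's payoffs gives 10q − 8 = −7q + 6 ⇒ q = 14/17.

4/17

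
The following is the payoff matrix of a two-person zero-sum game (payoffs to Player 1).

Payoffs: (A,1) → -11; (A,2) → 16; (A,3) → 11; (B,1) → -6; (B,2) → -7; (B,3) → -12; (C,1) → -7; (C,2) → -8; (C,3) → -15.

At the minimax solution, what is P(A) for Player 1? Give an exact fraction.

3/14

Row minima: A → -11, B → -12, C → -15; maximin = -11.
Column maxima: 1 → -6, 2 → 16, 3 → 11; minimax = -6.
-11 ≠ -6, so there is no saddle point; optimal play is mixed.
C is strictly dominated by B, so Player 1 never plays it.
2 is strictly dominated by 3 (it gives Player 1 strictly more in every row), so Player 2 never plays it.
On the remaining 2×2 (A, B vs 1, 3):
Let Player 1 play A with probability p. Expected payoff against 1: (-11)p + (-6)(1−p) = −5p − 6; against 3: 11p + (-12)(1−p) = 23p − 12.
Setting these equal: −5p − 6 = 23p − 12 ⇒ −28p = -6 ⇒ p = 3/14, and the value is (-5)·(3/14) − 6 = -99/14.
For Player 2: with q = P(1), equating A's and B's payoffs gives −22q + 11 = 6q − 12 ⇒ q = 23/28.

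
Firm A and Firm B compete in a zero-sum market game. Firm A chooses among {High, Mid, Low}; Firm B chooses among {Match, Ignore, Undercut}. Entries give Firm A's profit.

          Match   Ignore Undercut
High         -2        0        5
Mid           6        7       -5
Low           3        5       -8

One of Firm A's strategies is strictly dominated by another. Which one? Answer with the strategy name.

Low

Mid gives a strictly higher payoff than Low against every column: 6 > 3, 7 > 5, -5 > -8.
So Low is strictly dominated and Firm A never plays it.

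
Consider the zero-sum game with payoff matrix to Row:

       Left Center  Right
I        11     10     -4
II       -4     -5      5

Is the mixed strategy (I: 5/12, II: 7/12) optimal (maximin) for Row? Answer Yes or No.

Yes

Against Left this mix gives (5/12)·11 + (7/12)·(-4) = 9/4.
Against Center this mix gives (5/12)·10 + (7/12)·(-5) = 5/4.
Against Right this mix gives (5/12)·(-4) + (7/12)·5 = 5/4.
All of Column's active replies (Center, Right) yield 5/4, and no column does worse for Row. The mix makes Column indifferent and guarantees 5/4, so it is optimal.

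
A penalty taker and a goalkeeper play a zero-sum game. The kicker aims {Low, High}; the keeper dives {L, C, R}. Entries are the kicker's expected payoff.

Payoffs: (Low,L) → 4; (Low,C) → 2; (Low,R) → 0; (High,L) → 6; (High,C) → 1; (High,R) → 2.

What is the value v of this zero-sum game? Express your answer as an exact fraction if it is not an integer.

4/3

Row minima: Low → 0, High → 1; maximin = 1.
Column maxima: L → 6, C → 2, R → 2; minimax = 2.
1 ≠ 2, so there is no saddle point; optimal play is mixed.
L is strictly dominated by C (it gives the kicker strictly more in every row), so the keeper never plays it.
On the remaining 2×2 (Low, High vs C, R):
Let the kicker play Low with probability p. Expected payoff against C: 2p + 1(1−p) = p + 1; against R: 0p + 2(1−p) = −2p + 2.
Setting these equal: p + 1 = −2p + 2 ⇒ 3p = 1 ⇒ p = 1/3, and the value is (1)·(1/3) + 1 = 4/3.
For the keeper: with q = P(C), equating Low's and High's payoffs gives 2q = −q + 2 ⇒ q = 2/3.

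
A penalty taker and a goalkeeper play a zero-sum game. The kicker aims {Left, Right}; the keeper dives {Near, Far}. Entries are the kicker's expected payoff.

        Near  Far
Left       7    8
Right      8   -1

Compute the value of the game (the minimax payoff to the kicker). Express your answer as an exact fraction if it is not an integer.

71/10

Row minima: Left → 7, Right → -1; maximin = 7.
Column maxima: Near → 8, Far → 8; minimax = 8.
7 ≠ 8, so there is no saddle point; optimal play is mixed.
Let the kicker play Left with probability p. Expected payoff against Near: 7p + 8(1−p) = −p + 8; against Far: 8p + (-1)(1−p) = 9p − 1.
Setting these equal: −p + 8 = 9p − 1 ⇒ −10p = -9 ⇒ p = 9/10, and the value is (-1)·(9/10) + 8 = 71/10.
For the keeper: with q = P(Near), equating Left's and Right's payoffs gives −q + 8 = 9q − 1 ⇒ q = 9/10.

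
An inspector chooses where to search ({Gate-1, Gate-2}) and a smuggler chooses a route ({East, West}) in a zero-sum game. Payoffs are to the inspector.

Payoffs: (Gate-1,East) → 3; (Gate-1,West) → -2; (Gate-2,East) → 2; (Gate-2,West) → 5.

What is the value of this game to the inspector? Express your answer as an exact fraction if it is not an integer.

19/8

Row minima: Gate-1 → -2, Gate-2 → 2; maximin = 2.
Column maxima: East → 3, West → 5; minimax = 3.
2 ≠ 3, so there is no saddle point; optimal play is mixed.
Let the inspector play Gate-1 with probability p. Expected payoff against East: 3p + 2(1−p) = p + 2; against West: (-2)p + 5(1−p) = −7p + 5.
Setting these equal: p + 2 = −7p + 5 ⇒ 8p = 3 ⇒ p = 3/8, and the value is (1)·(3/8) + 2 = 19/8.
For the smuggler: with q = P(East), equating Gate-1's and Gate-2's payoffs gives 5q − 2 = −3q + 5 ⇒ q = 7/8.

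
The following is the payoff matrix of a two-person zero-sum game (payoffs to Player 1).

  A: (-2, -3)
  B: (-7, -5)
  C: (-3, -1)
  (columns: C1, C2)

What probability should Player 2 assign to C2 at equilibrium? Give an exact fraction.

1/3

Row minima: A → -3, B → -7, C → -3; maximin = -3.
Column maxima: C1 → -2, C2 → -1; minimax = -2.
-3 ≠ -2, so there is no saddle point; optimal play is mixed.
B is strictly dominated by A, so Player 1 never plays it.
On the remaining 2×2 (A, C vs C1, C2):
Let Player 1 play A with probability p. Expected payoff against C1: (-2)p + (-3)(1−p) = p − 3; against C2: (-3)p + (-1)(1−p) = −2p − 1.
Setting these equal: p − 3 = −2p − 1 ⇒ 3p = 2 ⇒ p = 2/3, and the value is (1)·(2/3) − 3 = -7/3.
For Player 2: with q = P(C1), equating A's and C's payoffs gives q − 3 = −2q − 1 ⇒ q = 2/3.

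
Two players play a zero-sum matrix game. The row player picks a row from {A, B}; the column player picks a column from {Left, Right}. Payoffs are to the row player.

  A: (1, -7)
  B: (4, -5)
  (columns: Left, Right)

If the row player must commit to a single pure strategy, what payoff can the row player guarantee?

Row minima: A → -7, B → -5.
The best of these is -5.

-5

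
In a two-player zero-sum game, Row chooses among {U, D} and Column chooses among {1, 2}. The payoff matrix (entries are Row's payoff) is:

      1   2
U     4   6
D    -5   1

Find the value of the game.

4

Row minima: U → 4, D → -5; maximin = 4.
Column maxima: 1 → 4, 2 → 6; minimax = 4.
Since maximin = minimax = 4, there is a saddle point and the value is 4.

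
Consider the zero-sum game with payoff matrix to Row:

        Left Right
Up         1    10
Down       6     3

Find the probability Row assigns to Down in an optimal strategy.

Row minima: Up → 1, Down → 3; maximin = 3.
Column maxima: Left → 6, Right → 10; minimax = 6.
3 ≠ 6, so there is no saddle point; optimal play is mixed.
Let Row play Up with probability p. Expected payoff against Left: 1p + 6(1−p) = −5p + 6; against Right: 10p + 3(1−p) = 7p + 3.
Setting these equal: −5p + 6 = 7p + 3 ⇒ −12p = -3 ⇒ p = 1/4, and the value is (-5)·(1/4) + 6 = 19/4.
For Column: with q = P(Left), equating Up's and Down's payoffs gives −9q + 10 = 3q + 3 ⇒ q = 7/12.

3/4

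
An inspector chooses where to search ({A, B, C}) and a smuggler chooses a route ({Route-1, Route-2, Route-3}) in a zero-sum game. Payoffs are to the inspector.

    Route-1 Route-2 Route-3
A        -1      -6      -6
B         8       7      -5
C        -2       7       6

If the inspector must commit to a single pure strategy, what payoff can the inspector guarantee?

-2

Row minima: A → -6, B → -5, C → -2.
The best of these is -2.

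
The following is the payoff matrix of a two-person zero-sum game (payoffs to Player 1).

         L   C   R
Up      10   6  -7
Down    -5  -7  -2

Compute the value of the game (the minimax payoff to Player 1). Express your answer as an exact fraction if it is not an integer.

-61/18

Row minima: Up → -7, Down → -7; maximin = -7.
Column maxima: L → 10, C → 6, R → -2; minimax = -2.
-7 ≠ -2, so there is no saddle point; optimal play is mixed.
L is strictly dominated by C (it gives Player 1 strictly more in every row), so Player 2 never plays it.
On the remaining 2×2 (Up, Down vs C, R):
Let Player 1 play Up with probability p. Expected payoff against C: 6p + (-7)(1−p) = 13p − 7; against R: (-7)p + (-2)(1−p) = −5p − 2.
Setting these equal: 13p − 7 = −5p − 2 ⇒ 18p = 5 ⇒ p = 5/18, and the value is (13)·(5/18) − 7 = -61/18.
For Player 2: with q = P(C), equating Up's and Down's payoffs gives 13q − 7 = −5q − 2 ⇒ q = 5/18.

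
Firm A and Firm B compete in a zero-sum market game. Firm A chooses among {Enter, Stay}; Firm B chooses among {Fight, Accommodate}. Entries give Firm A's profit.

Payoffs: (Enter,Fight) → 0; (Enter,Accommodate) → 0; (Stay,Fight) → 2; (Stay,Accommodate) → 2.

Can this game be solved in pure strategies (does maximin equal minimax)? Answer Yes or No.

Yes

Row minima: Enter → 0, Stay → 2; maximin = 2.
Column maxima: Fight → 2, Accommodate → 2; minimax = 2.
maximin = minimax = 2, so a saddle point exists.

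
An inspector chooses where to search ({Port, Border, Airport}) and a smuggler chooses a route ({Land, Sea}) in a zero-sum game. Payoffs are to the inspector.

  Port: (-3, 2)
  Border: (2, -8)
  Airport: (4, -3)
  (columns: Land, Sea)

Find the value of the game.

Row minima: Port → -3, Border → -8, Airport → -3; maximin = -3.
Column maxima: Land → 4, Sea → 2; minimax = 2.
-3 ≠ 2, so there is no saddle point; optimal play is mixed.
Border is strictly dominated by Airport, so the inspector never plays it.
On the remaining 2×2 (Port, Airport vs Land, Sea):
Let the inspector play Port with probability p. Expected payoff against Land: (-3)p + 4(1−p) = −7p + 4; against Sea: 2p + (-3)(1−p) = 5p − 3.
Setting these equal: −7p + 4 = 5p − 3 ⇒ −12p = -7 ⇒ p = 7/12, and the value is (-7)·(7/12) + 4 = -1/12.
For the smuggler: with q = P(Land), equating Port's and Airport's payoffs gives −5q + 2 = 7q − 3 ⇒ q = 5/12.

-1/12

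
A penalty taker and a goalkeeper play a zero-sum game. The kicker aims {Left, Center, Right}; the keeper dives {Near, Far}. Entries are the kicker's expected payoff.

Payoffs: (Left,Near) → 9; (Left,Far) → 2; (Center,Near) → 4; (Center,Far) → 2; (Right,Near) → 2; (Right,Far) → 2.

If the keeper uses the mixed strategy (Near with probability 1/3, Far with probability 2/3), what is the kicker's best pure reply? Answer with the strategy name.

Expected payoff of Left: (1/3)·9 + (2/3)·2 = 13/3.
Expected payoff of Center: (1/3)·4 + (2/3)·2 = 8/3.
Expected payoff of Right: (1/3)·2 + (2/3)·2 = 2.
The largest is 13/3, so the kicker's best response is Left.

Left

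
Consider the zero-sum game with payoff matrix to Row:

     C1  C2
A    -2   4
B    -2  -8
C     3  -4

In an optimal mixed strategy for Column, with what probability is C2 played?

Row minima: A → -2, B → -8, C → -4; maximin = -2.
Column maxima: C1 → 3, C2 → 4; minimax = 3.
-2 ≠ 3, so there is no saddle point; optimal play is mixed.
B is strictly dominated by C, so Row never plays it.
On the remaining 2×2 (A, C vs C1, C2):
Let Row play A with probability p. Expected payoff against C1: (-2)p + 3(1−p) = −5p + 3; against C2: 4p + (-4)(1−p) = 8p − 4.
Setting these equal: −5p + 3 = 8p − 4 ⇒ −13p = -7 ⇒ p = 7/13, and the value is (-5)·(7/13) + 3 = 4/13.
For Column: with q = P(C1), equating A's and C's payoffs gives −6q + 4 = 7q − 4 ⇒ q = 8/13.

5/13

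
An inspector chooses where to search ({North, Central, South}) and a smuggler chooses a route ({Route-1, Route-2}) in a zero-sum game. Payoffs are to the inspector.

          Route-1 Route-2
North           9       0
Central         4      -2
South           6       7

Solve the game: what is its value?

63/10

Row minima: North → 0, Central → -2, South → 6; maximin = 6.
Column maxima: Route-1 → 9, Route-2 → 7; minimax = 7.
6 ≠ 7, so there is no saddle point; optimal play is mixed.
Central is strictly dominated by North, so the inspector never plays it.
On the remaining 2×2 (North, South vs Route-1, Route-2):
Let the inspector play North with probability p. Expected payoff against Route-1: 9p + 6(1−p) = 3p + 6; against Route-2: 0p + 7(1−p) = −7p + 7.
Setting these equal: 3p + 6 = −7p + 7 ⇒ 10p = 1 ⇒ p = 1/10, and the value is (3)·(1/10) + 6 = 63/10.
For the smuggler: with q = P(Route-1), equating North's and South's payoffs gives 9q = −q + 7 ⇒ q = 7/10.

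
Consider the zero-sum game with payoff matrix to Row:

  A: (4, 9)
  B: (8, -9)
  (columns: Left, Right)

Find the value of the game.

54/11

Row minima: A → 4, B → -9; maximin = 4.
Column maxima: Left → 8, Right → 9; minimax = 8.
4 ≠ 8, so there is no saddle point; optimal play is mixed.
Let Row play A with probability p. Expected payoff against Left: 4p + 8(1−p) = −4p + 8; against Right: 9p + (-9)(1−p) = 18p − 9.
Setting these equal: −4p + 8 = 18p − 9 ⇒ −22p = -17 ⇒ p = 17/22, and the value is (-4)·(17/22) + 8 = 54/11.
For Column: with q = P(Left), equating A's and B's payoffs gives −5q + 9 = 17q − 9 ⇒ q = 9/11.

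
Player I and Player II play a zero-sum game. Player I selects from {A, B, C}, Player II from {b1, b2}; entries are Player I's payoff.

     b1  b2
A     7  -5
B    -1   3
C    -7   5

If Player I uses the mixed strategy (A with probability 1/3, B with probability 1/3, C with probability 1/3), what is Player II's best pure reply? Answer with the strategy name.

If Player II plays b1, Player I's expected payoff is (1/3)·7 + (1/3)·(-1) + (1/3)·(-7) = -1/3.
If Player II plays b2, Player I's expected payoff is (1/3)·(-5) + (1/3)·3 + (1/3)·5 = 1.
Player II minimizes Player I's payoff; the smallest is -1/3, so the best response is b1.

b1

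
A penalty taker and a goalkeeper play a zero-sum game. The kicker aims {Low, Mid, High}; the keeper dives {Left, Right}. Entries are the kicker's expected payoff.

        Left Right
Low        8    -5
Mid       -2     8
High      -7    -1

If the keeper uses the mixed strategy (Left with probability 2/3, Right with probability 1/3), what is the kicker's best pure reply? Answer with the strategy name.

Low

Expected payoff of Low: (2/3)·8 + (1/3)·(-5) = 11/3.
Expected payoff of Mid: (2/3)·(-2) + (1/3)·8 = 4/3.
Expected payoff of High: (2/3)·(-7) + (1/3)·(-1) = -5.
The largest is 11/3, so the kicker's best response is Low.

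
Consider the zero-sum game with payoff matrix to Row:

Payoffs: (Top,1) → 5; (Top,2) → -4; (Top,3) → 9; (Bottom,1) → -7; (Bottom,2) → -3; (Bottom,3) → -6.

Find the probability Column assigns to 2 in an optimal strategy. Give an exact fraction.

Row minima: Top → -4, Bottom → -7; maximin = -4.
Column maxima: 1 → 5, 2 → -3, 3 → 9; minimax = -3.
-4 ≠ -3, so there is no saddle point; optimal play is mixed.
3 is strictly dominated by 1 (it gives Row strictly more in every row), so Column never plays it.
On the remaining 2×2 (Top, Bottom vs 1, 2):
Let Row play Top with probability p. Expected payoff against 1: 5p + (-7)(1−p) = 12p − 7; against 2: (-4)p + (-3)(1−p) = −p − 3.
Setting these equal: 12p − 7 = −p − 3 ⇒ 13p = 4 ⇒ p = 4/13, and the value is (12)·(4/13) − 7 = -43/13.
For Column: with q = P(1), equating Top's and Bottom's payoffs gives 9q − 4 = −4q − 3 ⇒ q = 1/13.

12/13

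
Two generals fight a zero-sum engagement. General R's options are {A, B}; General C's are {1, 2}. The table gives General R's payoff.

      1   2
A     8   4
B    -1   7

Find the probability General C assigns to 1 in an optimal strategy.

1/4

Row minima: A → 4, B → -1; maximin = 4.
Column maxima: 1 → 8, 2 → 7; minimax = 7.
4 ≠ 7, so there is no saddle point; optimal play is mixed.
Let General R play A with probability p. Expected payoff against 1: 8p + (-1)(1−p) = 9p − 1; against 2: 4p + 7(1−p) = −3p + 7.
Setting these equal: 9p − 1 = −3p + 7 ⇒ 12p = 8 ⇒ p = 2/3, and the value is (9)·(2/3) − 1 = 5.
For General C: with q = P(1), equating A's and B's payoffs gives 4q + 4 = −8q + 7 ⇒ q = 1/4.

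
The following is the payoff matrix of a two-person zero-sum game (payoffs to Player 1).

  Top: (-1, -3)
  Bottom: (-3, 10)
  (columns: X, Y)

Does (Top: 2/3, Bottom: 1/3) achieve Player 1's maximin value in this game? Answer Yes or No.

No

Against X this mix gives (2/3)·(-1) + (1/3)·(-3) = -5/3.
Against Y this mix gives (2/3)·(-3) + (1/3)·10 = 4/3.
Player 2 will play X, holding Player 1 to -5/3. Shifting weight toward the row that does better against X would raise this floor (the equalizing mix achieves -19/15 against both X and Y), so the proposed strategy is not optimal.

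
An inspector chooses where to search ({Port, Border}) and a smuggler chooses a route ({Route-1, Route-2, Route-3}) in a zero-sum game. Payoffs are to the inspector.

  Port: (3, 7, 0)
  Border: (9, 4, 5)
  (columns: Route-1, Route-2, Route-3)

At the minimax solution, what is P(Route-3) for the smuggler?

Row minima: Port → 0, Border → 4; maximin = 4.
Column maxima: Route-1 → 9, Route-2 → 7, Route-3 → 5; minimax = 5.
4 ≠ 5, so there is no saddle point; optimal play is mixed.
Route-1 is strictly dominated by Route-3 (it gives the inspector strictly more in every row), so the smuggler never plays it.
On the remaining 2×2 (Port, Border vs Route-2, Route-3):
Let the inspector play Port with probability p. Expected payoff against Route-2: 7p + 4(1−p) = 3p + 4; against Route-3: 0p + 5(1−p) = −5p + 5.
Setting these equal: 3p + 4 = −5p + 5 ⇒ 8p = 1 ⇒ p = 1/8, and the value is (3)·(1/8) + 4 = 35/8.
For the smuggler: with q = P(Route-2), equating Port's and Border's payoffs gives 7q = −q + 5 ⇒ q = 5/8.

3/8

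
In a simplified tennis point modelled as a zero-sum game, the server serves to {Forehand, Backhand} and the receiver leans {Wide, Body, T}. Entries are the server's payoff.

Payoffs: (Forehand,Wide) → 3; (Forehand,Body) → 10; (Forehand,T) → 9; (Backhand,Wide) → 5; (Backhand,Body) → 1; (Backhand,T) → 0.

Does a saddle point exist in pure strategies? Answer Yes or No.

No

Row minima: Forehand → 3, Backhand → 0; maximin = 3.
Column maxima: Wide → 5, Body → 10, T → 9; minimax = 5.
3 ≠ 5, so no pure-strategy equilibrium exists.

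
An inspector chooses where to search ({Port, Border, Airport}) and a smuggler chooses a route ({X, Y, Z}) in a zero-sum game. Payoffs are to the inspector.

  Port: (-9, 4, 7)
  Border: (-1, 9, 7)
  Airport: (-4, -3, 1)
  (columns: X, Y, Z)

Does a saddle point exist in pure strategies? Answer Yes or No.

Row minima: Port → -9, Border → -1, Airport → -4; maximin = -1.
Column maxima: X → -1, Y → 9, Z → 7; minimax = -1.
maximin = minimax = -1, so a saddle point exists.

Yes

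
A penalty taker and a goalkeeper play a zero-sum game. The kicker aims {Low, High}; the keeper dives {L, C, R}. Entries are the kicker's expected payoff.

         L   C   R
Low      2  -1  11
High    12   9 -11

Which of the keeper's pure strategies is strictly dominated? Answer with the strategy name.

L

C holds the kicker's payoff strictly below L in every row: -1 < 2, 9 < 12.
So L is strictly dominated for the keeper.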